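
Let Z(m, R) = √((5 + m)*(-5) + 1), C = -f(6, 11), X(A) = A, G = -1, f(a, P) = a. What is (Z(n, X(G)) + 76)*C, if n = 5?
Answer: -456 - 42*I ≈ -456.0 - 42.0*I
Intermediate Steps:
C = -6 (C = -1*6 = -6)
Z(m, R) = √(-24 - 5*m) (Z(m, R) = √((-25 - 5*m) + 1) = √(-24 - 5*m))
(Z(n, X(G)) + 76)*C = (√(-24 - 5*5) + 76)*(-6) = (√(-24 - 25) + 76)*(-6) = (√(-49) + 76)*(-6) = (7*I + 76)*(-6) = (76 + 7*I)*(-6) = -456 - 42*I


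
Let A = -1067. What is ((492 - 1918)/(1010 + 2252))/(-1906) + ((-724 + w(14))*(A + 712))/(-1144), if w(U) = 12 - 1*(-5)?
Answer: -390116370019/1778168392 ≈ -219.39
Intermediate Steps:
w(U) = 17 (w(U) = 12 + 5 = 17)
((492 - 1918)/(1010 + 2252))/(-1906) + ((-724 + w(14))*(A + 712))/(-1144) = ((492 - 1918)/(1010 + 2252))/(-1906) + ((-724 + 17)*(-1067 + 712))/(-1144) = -1426/3262*(-1/1906) - 707*(-355)*(-1/1144) = -1426*1/3262*(-1/1906) + 250985*(-1/1144) = -713/1631*(-1/1906) - 250985/1144 = 713/3108686 - 250985/1144 = -390116370019/1778168392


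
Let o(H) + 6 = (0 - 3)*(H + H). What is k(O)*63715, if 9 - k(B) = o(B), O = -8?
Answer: -2102595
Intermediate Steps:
o(H) = -6 - 6*H (o(H) = -6 + (0 - 3)*(H + H) = -6 - 6*H)
k(B) = 15 + 6*B (k(B) = 9 - (-6 - 6*B) = 9 + (6 + 6*B) = 15 + 6*B)
k(O)*63715 = (15 + 6*(-8))*63715 = (15 - 48)*63715 = -33*63715 = -2102595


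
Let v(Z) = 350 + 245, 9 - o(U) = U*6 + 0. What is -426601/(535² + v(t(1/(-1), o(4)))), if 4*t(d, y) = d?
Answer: -426601/286820 ≈ -1.4873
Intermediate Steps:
o(U) = 9 - 6*U (o(U) = 9 - (U*6 + 0) = 9 - (6*U + 0) = 9 - 6*U)
t(d, y) = d/4
v(Z) = 595
-426601/(535² + v(t(1/(-1), o(4)))) = -426601/(535² + 595) = -426601/(286225 + 595) = -426601/286820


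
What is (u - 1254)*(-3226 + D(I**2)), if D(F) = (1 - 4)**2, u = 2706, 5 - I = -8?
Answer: -4671084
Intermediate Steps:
I = 13 (I = 5 - 1*(-8) = 5 + 8 = 13)
D(F) = 9 (D(F) = (-3)**2 = 9)
(u - 1254)*(-3226 + D(I**2)) = (2706 - 1254)*(-3226 + 9) = 1452*(-3217) = -4671084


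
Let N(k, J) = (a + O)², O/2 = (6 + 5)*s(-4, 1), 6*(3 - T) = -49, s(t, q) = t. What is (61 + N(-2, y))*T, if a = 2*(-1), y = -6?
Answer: 546787/6 ≈ 91131.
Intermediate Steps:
a = -2
T = 67/6 (T = 3 - ⅙*(-49) = 3 + 49/6 = 67/6 ≈ 11.167)
O = -88 (O = 2*((6 + 5)*(-4)) = 2*(11*(-4)) = 2*(-44) = -88)
N(k, J) = 8100 (N(k, J) = (-2 - 88)² = (-90)² = 8100)
(61 + N(-2, y))*T = (61 + 8100)*(67/6) = 8161*(67/6) = 546787/6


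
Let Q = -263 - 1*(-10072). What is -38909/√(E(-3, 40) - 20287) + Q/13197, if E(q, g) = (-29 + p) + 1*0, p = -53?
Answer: 9809/13197 + 38909*I*√20369/20369 ≈ 0.74327 + 272.62*I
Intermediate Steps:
E(q, g) = -82 (E(q, g) = (-29 - 53) + 1*0 = -82 + 0 = -82)
Q = 9809 (Q = -263 + 10072 = 9809)
-38909/√(E(-3, 40) - 20287) + Q/13197 = -38909/√(-82 - 20287) + 9809/13197 = -38909*(-I*√20369/20369) + 9809*(1/13197) = -38909*(-I*√20369/20369) + 9809/13197 = -(-38909)*I*√20369/20369 + 9809/13197 = 38909*I*√20369/20369 + 9809/13197 = 9809/13197 + 38909*I*√20369/20369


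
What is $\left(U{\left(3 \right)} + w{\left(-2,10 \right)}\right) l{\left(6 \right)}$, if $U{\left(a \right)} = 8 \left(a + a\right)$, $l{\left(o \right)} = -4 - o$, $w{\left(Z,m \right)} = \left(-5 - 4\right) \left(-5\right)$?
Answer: $-930$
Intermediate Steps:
$w{\left(Z,m \right)} = 45$ ($w{\left(Z,m \right)} = \left(-9\right) \left(-5\right) = 45$)
$U{\left(a \right)} = 16 a$ ($U{\left(a \right)} = 8 \cdot 2 a = 16 a$)
$\left(U{\left(3 \right)} + w{\left(-2,10 \right)}\right) l{\left(6 \right)} = \left(16 \cdot 3 + 45\right) \left(-4 - 6\right) = \left(48 + 45\right) \left(-4 - 6\right) = 93 \left(-10\right) = -930$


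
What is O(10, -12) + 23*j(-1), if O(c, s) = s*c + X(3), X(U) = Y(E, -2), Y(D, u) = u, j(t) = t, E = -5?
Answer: -145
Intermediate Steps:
X(U) = -2
O(c, s) = -2 + c*s (O(c, s) = s*c - 2 = c*s - 2 = -2 + c*s)
O(10, -12) + 23*j(-1) = (-2 + 10*(-12)) + 23*(-1) = (-2 - 120) - 23 = -122 - 23 = -145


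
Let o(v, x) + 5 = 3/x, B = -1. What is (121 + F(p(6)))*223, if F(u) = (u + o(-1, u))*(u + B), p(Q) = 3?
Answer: 26537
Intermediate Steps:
o(v, x) = -5 + 3/x
F(u) = (-1 + u)*(-5 + u + 3/u) (F(u) = (u + (-5 + 3/u))*(u - 1) = (-5 + u + 3/u)*(-1 + u) = (-1 + u)*(-5 + u + 3/u))
(121 + F(p(6)))*223 = (121 + (8 + 3² - 6*3 - 3/3))*223 = (121 + (8 + 9 - 18 - 3*⅓))*223 = (121 + (8 + 9 - 18 - 1))*223 = (121 - 2)*223 = 119*223 = 26537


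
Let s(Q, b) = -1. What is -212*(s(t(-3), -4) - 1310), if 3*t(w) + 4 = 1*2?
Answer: 277932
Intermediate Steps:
t(w) = -2/3 (t(w) = -4/3 + (1*2)/3 = -4/3 + (1/3)*2 = -4/3 + 2/3 = -2/3)
-212*(s(t(-3), -4) - 1310) = -212*(-1 - 1310) = -212*(-1311) = 277932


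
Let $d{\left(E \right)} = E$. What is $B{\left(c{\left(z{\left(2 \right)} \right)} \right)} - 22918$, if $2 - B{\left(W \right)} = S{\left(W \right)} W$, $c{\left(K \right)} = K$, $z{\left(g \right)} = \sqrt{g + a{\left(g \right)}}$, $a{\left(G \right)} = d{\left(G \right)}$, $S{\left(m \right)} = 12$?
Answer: $-22940$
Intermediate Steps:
$a{\left(G \right)} = G$
$z{\left(g \right)} = \sqrt{2} \sqrt{g}$ ($z{\left(g \right)} = \sqrt{g + g} = \sqrt{2 g} = \sqrt{2} \sqrt{g}$)
$B{\left(W \right)} = 2 - 12 W$
$B{\left(c{\left(z{\left(2 \right)} \right)} \right)} - 22918 = \left(2 - 12 \sqrt{2} \sqrt{2}\right) - 22918 = \left(2 - 24\right) - 22918 = -22 - 22918 = -22940$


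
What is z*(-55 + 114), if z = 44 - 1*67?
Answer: -1357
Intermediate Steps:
z = -23 (z = 44 - 67 = -23)
z*(-55 + 114) = -23*(-55 + 114) = -23*59 = -1357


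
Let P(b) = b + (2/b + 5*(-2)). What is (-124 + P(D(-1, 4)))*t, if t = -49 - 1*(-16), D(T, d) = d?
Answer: 8547/2 ≈ 4273.5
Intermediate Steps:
P(b) = -10 + b + 2/b (P(b) = b + (2/b - 10) = b + (-10 + 2/b) = -10 + b + 2/b)
t = -33 (t = -49 + 16 = -33)
(-124 + P(D(-1, 4)))*t = (-124 + (-10 + 4 + 2/4))*(-33) = (-124 + (-10 + 4 + 2*(¼)))*(-33) = (-124 + (-10 + 4 + ½))*(-33) = (-124 - 11/2)*(-33) = -259/2*(-33) = 8547/2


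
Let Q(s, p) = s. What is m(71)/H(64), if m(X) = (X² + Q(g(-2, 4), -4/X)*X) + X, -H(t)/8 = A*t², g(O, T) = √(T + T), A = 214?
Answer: -639/876544 - 71*√2/3506176 ≈ -0.00075764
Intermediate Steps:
g(O, T) = √2*√T (g(O, T) = √(2*T) = √2*√T)
H(t) = -1712*t²
m(X) = X + X² + 2*X*√2 (m(X) = (X² + (√2*√4)*X) + X = (X² + (√2*2)*X) + X = (X² + (2*√2)*X) + X = (X² + 2*X*√2) + X = X + X² + 2*X*√2)
m(71)/H(64) = (71*(1 + 71 + 2*√2))/((-1712*64²)) = (71*(72 + 2*√2))/((-1712*4096)) = (5112 + 142*√2)/(-7012352) = (5112 + 142*√2)*(-1/7012352) = -639/876544 - 71*√2/3506176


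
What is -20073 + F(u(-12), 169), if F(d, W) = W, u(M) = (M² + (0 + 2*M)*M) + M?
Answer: -19904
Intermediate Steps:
u(M) = M + 3*M² (u(M) = (M² + (2*M)*M) + M = (M² + 2*M²) + M = 3*M² + M = M + 3*M²)
-20073 + F(u(-12), 169) = -20073 + 169 = -19904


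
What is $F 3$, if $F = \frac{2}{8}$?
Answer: $\frac{3}{4} \approx 0.75$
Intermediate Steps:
$F = \frac{1}{4}$ ($F = 2 \cdot \frac{1}{8} = \frac{1}{4} \approx 0.25$)
$F 3 = \frac{1}{4} \cdot 3 = \frac{3}{4}$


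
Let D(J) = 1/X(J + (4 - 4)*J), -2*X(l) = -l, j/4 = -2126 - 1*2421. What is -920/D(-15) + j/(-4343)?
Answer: 29984888/4343 ≈ 6904.2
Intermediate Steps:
j = -18188 (j = 4*(-2126 - 1*2421) = 4*(-2126 - 2421) = 4*(-4547) = -18188)
X(l) = l/2 (X(l) = -(-1)*l/2 = l/2)
D(J) = 2/J (D(J) = 1/((J + (4 - 4)*J)/2) = 1/((J + 0*J)/2) = 1/((J + 0)/2) = 1/(J/2) = 2/J)
-920/D(-15) + j/(-4343) = -920/(2/(-15)) - 18188/(-4343) = -920/(2*(-1/15)) - 18188*(-1/4343) = -920/(-2/15) + 18188/4343 = -920*(-15/2) + 18188/4343 = 6900 + 18188/4343 = 29984888/4343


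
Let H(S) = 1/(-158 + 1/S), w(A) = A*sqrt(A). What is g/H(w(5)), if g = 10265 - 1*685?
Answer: -1513640 + 1916*sqrt(5)/5 ≈ -1.5128e+6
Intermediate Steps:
w(A) = A**(3/2)
g = 9580 (g = 10265 - 685 = 9580)
g/H(w(5)) = 9580/((-5**(3/2)/(-1 + 158*5**(3/2)))) = 9580/((-5*sqrt(5)/(-1 + 158*(5*sqrt(5))))) = 9580/((-5*sqrt(5)/(-1 + 790*sqrt(5)))) = 9580*(-sqrt(5)*(-1 + 790*sqrt(5))/25) = -1916*sqrt(5)*(-1 + 790*sqrt(5))/5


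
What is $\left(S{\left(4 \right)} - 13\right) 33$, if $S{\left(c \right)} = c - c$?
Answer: $-429$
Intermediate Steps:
$S{\left(c \right)} = 0$
$\left(S{\left(4 \right)} - 13\right) 33 = \left(0 - 13\right) 33 = \left(-13\right) 33 = -429$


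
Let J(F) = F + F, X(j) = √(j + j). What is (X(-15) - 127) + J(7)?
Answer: -113 + I*√30 ≈ -113.0 + 5.4772*I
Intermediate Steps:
X(j) = √2*√j (X(j) = √(2*j) = √2*√j)
J(F) = 2*F
(X(-15) - 127) + J(7) = (√2*√(-15) - 127) + 2*7 = (√2*(I*√15) - 127) + 14 = (I*√30 - 127) + 14 = (-127 + I*√30) + 14 = -113 + I*√30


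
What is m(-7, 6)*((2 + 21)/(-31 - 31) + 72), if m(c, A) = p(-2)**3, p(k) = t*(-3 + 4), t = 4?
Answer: 142112/31 ≈ 4584.3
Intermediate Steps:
p(k) = 4 (p(k) = 4*(-3 + 4) = 4*1 = 4)
m(c, A) = 64 (m(c, A) = 4**3 = 64)
m(-7, 6)*((2 + 21)/(-31 - 31) + 72) = 64*((2 + 21)/(-31 - 31) + 72) = 64*(23/(-62) + 72) = 64*(23*(-1/62) + 72) = 64*(-23/62 + 72) = 64*(4441/62) = 142112/31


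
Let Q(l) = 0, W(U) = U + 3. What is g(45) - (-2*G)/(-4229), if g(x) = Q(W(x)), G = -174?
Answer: 348/4229 ≈ 0.082289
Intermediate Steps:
W(U) = 3 + U
g(x) = 0
g(45) - (-2*G)/(-4229) = 0 - (-2*(-174))/(-4229) = 0 - 348*(-1)/4229 = 0 - 1*(-348/4229) = 0 + 348/4229 = 348/4229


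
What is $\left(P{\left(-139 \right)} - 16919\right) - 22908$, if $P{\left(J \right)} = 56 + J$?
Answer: $-39910$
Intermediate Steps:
$\left(P{\left(-139 \right)} - 16919\right) - 22908 = \left(\left(56 - 139\right) - 16919\right) - 22908 = \left(-83 - 16919\right) - 22908 = -17002 - 22908 = -39910$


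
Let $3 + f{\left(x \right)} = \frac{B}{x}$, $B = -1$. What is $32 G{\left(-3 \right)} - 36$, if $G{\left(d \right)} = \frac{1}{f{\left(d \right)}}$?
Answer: $-48$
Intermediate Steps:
$f{\left(x \right)} = -3 - \frac{1}{x}$
$G{\left(d \right)} = \frac{1}{-3 - \frac{1}{d}}$
$32 G{\left(-3 \right)} - 36 = 32 \left(\left(-1\right) \left(-3\right) \frac{1}{1 + 3 \left(-3\right)}\right) - 36 = 32 \left(\left(-1\right) \left(-3\right) \frac{1}{1 - 9}\right) - 36 = 32 \left(\left(-1\right) \left(-3\right) \frac{1}{-8}\right) - 36 = 32 \left(\left(-1\right) \left(-3\right) \left(- \frac{1}{8}\right)\right) - 36 = 32 \left(- \frac{3}{8}\right) - 36 = -12 - 36 = -48$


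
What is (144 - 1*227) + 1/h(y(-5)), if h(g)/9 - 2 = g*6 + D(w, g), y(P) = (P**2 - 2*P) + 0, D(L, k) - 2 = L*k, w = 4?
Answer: -264437/3186 ≈ -83.000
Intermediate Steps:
D(L, k) = 2 + L*k
y(P) = P**2 - 2*P
h(g) = 36 + 90*g (h(g) = 18 + 9*(g*6 + (2 + 4*g)) = 18 + 9*(6*g + (2 + 4*g)) = 18 + 9*(2 + 10*g) = 18 + (18 + 90*g) = 36 + 90*g)
(144 - 1*227) + 1/h(y(-5)) = (144 - 1*227) + 1/(36 + 90*(-5*(-2 - 5))) = (144 - 227) + 1/(36 + 90*(-5*(-7))) = -83 + 1/(36 + 90*35) = -83 + 1/(36 + 3150) = -83 + 1/3186 = -264437/3186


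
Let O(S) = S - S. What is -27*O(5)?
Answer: 0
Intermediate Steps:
O(S) = 0
-27*O(5) = -27*0 = 0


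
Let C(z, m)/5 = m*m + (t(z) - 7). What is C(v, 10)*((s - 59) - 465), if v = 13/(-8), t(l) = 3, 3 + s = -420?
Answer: -454560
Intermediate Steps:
s = -423 (s = -3 - 420 = -423)
v = -13/8 (v = 13*(-⅛) = -13/8 ≈ -1.6250)
C(z, m) = -20 + 5*m² (C(z, m) = 5*(m*m + (3 - 7)) = 5*(m² - 4) = 5*(-4 + m²) = -20 + 5*m²)
C(v, 10)*((s - 59) - 465) = (-20 + 5*10²)*((-423 - 59) - 465) = (-20 + 5*100)*(-482 - 465) = (-20 + 500)*(-947) = 480*(-947) = -454560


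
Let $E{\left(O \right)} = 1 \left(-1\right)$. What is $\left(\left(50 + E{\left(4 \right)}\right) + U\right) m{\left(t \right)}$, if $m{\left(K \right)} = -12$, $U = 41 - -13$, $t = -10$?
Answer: $-1236$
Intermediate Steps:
$E{\left(O \right)} = -1$
$U = 54$ ($U = 41 + 13 = 54$)
$\left(\left(50 + E{\left(4 \right)}\right) + U\right) m{\left(t \right)} = \left(\left(50 - 1\right) + 54\right) \left(-12\right) = \left(49 + 54\right) \left(-12\right) = 103 \left(-12\right) = -1236$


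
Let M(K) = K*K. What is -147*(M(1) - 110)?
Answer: 16023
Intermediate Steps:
M(K) = K**2
-147*(M(1) - 110) = -147*(1**2 - 110) = -147*(1 - 110) = -147*(-109) = 16023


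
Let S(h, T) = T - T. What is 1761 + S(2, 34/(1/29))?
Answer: 1761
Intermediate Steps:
S(h, T) = 0
1761 + S(2, 34/(1/29)) = 1761 + 0 = 1761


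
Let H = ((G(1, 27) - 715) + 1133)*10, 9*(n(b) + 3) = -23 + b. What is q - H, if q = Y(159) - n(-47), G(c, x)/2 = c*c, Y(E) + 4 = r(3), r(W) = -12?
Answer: -37847/9 ≈ -4205.2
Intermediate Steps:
Y(E) = -16 (Y(E) = -4 - 12 = -16)
n(b) = -50/9 + b/9 (n(b) = -3 + (-23 + b)/9 = -3 + (-23/9 + b/9) = -50/9 + b/9)
G(c, x) = 2*c**2 (G(c, x) = 2*(c*c) = 2*c**2)
q = -47/9 (q = -16 - (-50/9 + (1/9)*(-47)) = -16 - (-50/9 - 47/9) = -16 - 1*(-97/9) = -16 + 97/9 = -47/9 ≈ -5.2222)
H = 4200 (H = ((2*1**2 - 715) + 1133)*10 = ((2*1 - 715) + 1133)*10 = ((2 - 715) + 1133)*10 = (-713 + 1133)*10 = 420*10 = 4200)
q - H = -47/9 - 1*4200 = -47/9 - 4200 = -37847/9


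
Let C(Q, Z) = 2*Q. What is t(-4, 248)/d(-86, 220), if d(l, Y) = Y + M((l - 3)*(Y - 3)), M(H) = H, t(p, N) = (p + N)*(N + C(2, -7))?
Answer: -1008/313 ≈ -3.2204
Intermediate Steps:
t(p, N) = (4 + N)*(N + p) (t(p, N) = (p + N)*(N + 2*2) = (N + p)*(N + 4) = (N + p)*(4 + N) = (4 + N)*(N + p))
d(l, Y) = Y + (-3 + Y)*(-3 + l) (d(l, Y) = Y + (l - 3)*(Y - 3) = Y + (-3 + l)*(-3 + Y) = Y + (-3 + Y)*(-3 + l))
t(-4, 248)/d(-86, 220) = (248**2 + 4*248 + 4*(-4) + 248*(-4))/(9 - 3*(-86) - 2*220 + 220*(-86)) = (61504 + 992 - 16 - 992)/(9 + 258 - 440 - 18920) = 61488/(-19093) = 61488*(-1/19093) = -1008/313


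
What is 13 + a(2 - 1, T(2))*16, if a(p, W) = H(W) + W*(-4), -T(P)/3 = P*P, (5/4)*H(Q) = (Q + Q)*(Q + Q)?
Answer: 40769/5 ≈ 8153.8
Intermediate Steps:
H(Q) = 16*Q²/5 (H(Q) = 4*((Q + Q)*(Q + Q))/5 = 4*((2*Q)*(2*Q))/5 = 4*(4*Q²)/5 = 16*Q²/5)
T(P) = -3*P² (T(P) = -3*P*P = -3*P²)
a(p, W) = -4*W + 16*W²/5 (a(p, W) = 16*W²/5 + W*(-4) = 16*W²/5 - 4*W = -4*W + 16*W²/5)
13 + a(2 - 1, T(2))*16 = 13 + (4*(-3*2²)*(-5 + 4*(-3*2²))/5)*16 = 13 + (4*(-3*4)*(-5 + 4*(-3*4))/5)*16 = 13 + ((⅘)*(-12)*(-5 + 4*(-12)))*16 = 13 + ((⅘)*(-12)*(-5 - 48))*16 = 13 + ((⅘)*(-12)*(-53))*16 = 13 + (2544/5)*16 = 13 + 40704/5 = 40769/5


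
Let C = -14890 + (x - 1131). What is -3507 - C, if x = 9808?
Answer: 2706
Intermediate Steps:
C = -6213 (C = -14890 + (9808 - 1131) = -14890 + 8677 = -6213)
-3507 - C = -3507 - 1*(-6213) = -3507 + 6213 = 2706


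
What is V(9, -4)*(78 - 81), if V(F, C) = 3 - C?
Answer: -21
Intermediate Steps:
V(9, -4)*(78 - 81) = (3 - 1*(-4))*(78 - 81) = (3 + 4)*(-3) = 7*(-3) = -21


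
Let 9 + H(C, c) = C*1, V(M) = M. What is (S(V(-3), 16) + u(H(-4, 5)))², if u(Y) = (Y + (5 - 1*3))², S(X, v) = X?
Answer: 13924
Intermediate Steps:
H(C, c) = -9 + C (H(C, c) = -9 + C*1 = -9 + C)
u(Y) = (2 + Y)² (u(Y) = (Y + (5 - 3))² = (Y + 2)² = (2 + Y)²)
(S(V(-3), 16) + u(H(-4, 5)))² = (-3 + (2 + (-9 - 4))²)² = (-3 + (2 - 13)²)² = (-3 + (-11)²)² = (-3 + 121)² = 118² = 13924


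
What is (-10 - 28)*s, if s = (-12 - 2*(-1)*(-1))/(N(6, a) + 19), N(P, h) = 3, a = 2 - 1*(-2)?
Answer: 266/11 ≈ 24.182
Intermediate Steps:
a = 4 (a = 2 + 2 = 4)
s = -7/11 (s = (-12 - 2*(-1)*(-1))/(3 + 19) = (-12 + 2*(-1))/22 = (-12 - 2)*(1/22) = -14*1/22 = -7/11 ≈ -0.63636)
(-10 - 28)*s = (-10 - 28)*(-7/11) = -38*(-7/11) = 266/11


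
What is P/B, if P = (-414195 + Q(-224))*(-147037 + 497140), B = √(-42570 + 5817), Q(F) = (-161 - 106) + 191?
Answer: 48345839971*I*√36753/12251 ≈ 7.5654e+8*I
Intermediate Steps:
Q(F) = -76 (Q(F) = -267 + 191 = -76)
B = I*√36753 (B = √(-36753) = I*√36753 ≈ 191.71*I)
P = -145037519913 (P = (-414195 - 76)*(-147037 + 497140) = -414271*350103 = -145037519913)
P/B = -145037519913*(-I*√36753/36753) = -(-48345839971)*I*√36753/12251 = 48345839971*I*√36753/12251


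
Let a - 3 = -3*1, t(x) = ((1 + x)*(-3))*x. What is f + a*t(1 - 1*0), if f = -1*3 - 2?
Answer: -5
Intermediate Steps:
t(x) = x*(-3 - 3*x) (t(x) = (-3 - 3*x)*x = x*(-3 - 3*x))
a = 0 (a = 3 - 3*1 = 3 - 3 = 0)
f = -5 (f = -3 - 2 = -5)
f + a*t(1 - 1*0) = -5 + 0*(-3*(1 - 1*0)*(1 + (1 - 1*0))) = -5 + 0*(-3*(1 + 0)*(1 + (1 + 0))) = -5 + 0*(-3*1*(1 + 1)) = -5 + 0*(-3*1*2) = -5 + 0*(-6) = -5 + 0 = -5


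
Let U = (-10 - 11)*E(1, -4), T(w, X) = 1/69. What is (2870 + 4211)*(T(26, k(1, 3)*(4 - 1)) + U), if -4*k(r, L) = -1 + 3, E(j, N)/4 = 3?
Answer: -123117347/69 ≈ -1.7843e+6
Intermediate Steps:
E(j, N) = 12 (E(j, N) = 4*3 = 12)
k(r, L) = -½ (k(r, L) = -(-1 + 3)/4 = -¼*2 = -½)
T(w, X) = 1/69
U = -252 (U = (-10 - 11)*12 = -21*12 = -252)
(2870 + 4211)*(T(26, k(1, 3)*(4 - 1)) + U) = (2870 + 4211)*(1/69 - 252) = 7081*(-17387/69) = -123117347/69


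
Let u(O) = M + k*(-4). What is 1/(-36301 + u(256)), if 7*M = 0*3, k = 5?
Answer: -1/36321 ≈ -2.7532e-5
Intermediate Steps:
M = 0 (M = (0*3)/7 = (⅐)*0 = 0)
u(O) = -20 (u(O) = 0 + 5*(-4) = 0 - 20 = -20)
1/(-36301 + u(256)) = 1/(-36301 - 20) = 1/(-36321) = -1/36321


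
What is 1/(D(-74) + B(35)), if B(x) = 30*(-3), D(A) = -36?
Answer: -1/126 ≈ -0.0079365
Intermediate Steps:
B(x) = -90
1/(D(-74) + B(35)) = 1/(-36 - 90) = 1/(-126) = -1/126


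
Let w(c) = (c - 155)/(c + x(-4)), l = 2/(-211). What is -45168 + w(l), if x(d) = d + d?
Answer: -76301213/1690 ≈ -45149.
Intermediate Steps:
x(d) = 2*d
l = -2/211 (l = 2*(-1/211) = -2/211 ≈ -0.0094787)
w(c) = (-155 + c)/(-8 + c) (w(c) = (c - 155)/(c + 2*(-4)) = (-155 + c)/(c - 8) = (-155 + c)/(-8 + c))
-45168 + w(l) = -45168 + (-155 - 2/211)/(-8 - 2/211) = -45168 - 32707/211/(-1690/211) = -45168 - 211/1690*(-32707/211) = -45168 + 32707/1690 = -76301213/1690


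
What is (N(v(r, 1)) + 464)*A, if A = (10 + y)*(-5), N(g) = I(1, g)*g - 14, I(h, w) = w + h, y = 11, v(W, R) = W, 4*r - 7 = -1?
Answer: -190575/4 ≈ -47644.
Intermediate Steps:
r = 3/2 (r = 7/4 + (1/4)*(-1) = 7/4 - 1/4 = 3/2 ≈ 1.5000)
I(h, w) = h + w
N(g) = -14 + g*(1 + g) (N(g) = (1 + g)*g - 14 = g*(1 + g) - 14 = -14 + g*(1 + g))
A = -105 (A = (10 + 11)*(-5) = 21*(-5) = -105)
(N(v(r, 1)) + 464)*A = ((-14 + 3*(1 + 3/2)/2) + 464)*(-105) = ((-14 + (3/2)*(5/2)) + 464)*(-105) = ((-14 + 15/4) + 464)*(-105) = (-41/4 + 464)*(-105) = (1815/4)*(-105) = -190575/4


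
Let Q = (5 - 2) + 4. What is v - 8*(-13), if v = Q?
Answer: 111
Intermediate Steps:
Q = 7 (Q = 3 + 4 = 7)
v = 7
v - 8*(-13) = 7 - 8*(-13) = 7 + 104 = 111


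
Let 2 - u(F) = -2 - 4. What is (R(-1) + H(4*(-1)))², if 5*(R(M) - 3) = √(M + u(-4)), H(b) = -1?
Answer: (10 + √7)²/25 ≈ 6.3966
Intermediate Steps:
u(F) = 8 (u(F) = 2 - (-2 - 4) = 2 - 1*(-6) = 2 + 6 = 8)
R(M) = 3 + √(8 + M)/5 (R(M) = 3 + √(M + 8)/5 = 3 + √(8 + M)/5)
(R(-1) + H(4*(-1)))² = ((3 + √(8 - 1)/5) - 1)² = ((3 + √7/5) - 1)² = (2 + √7/5)²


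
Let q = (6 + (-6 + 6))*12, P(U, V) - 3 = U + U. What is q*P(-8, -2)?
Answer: -936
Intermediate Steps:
P(U, V) = 3 + 2*U (P(U, V) = 3 + (U + U) = 3 + 2*U)
q = 72 (q = (6 + 0)*12 = 6*12 = 72)
q*P(-8, -2) = 72*(3 + 2*(-8)) = 72*(3 - 16) = 72*(-13) = -936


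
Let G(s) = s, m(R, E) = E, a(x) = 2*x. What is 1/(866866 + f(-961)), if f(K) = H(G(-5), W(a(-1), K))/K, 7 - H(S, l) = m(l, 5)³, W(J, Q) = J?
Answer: 961/833058344 ≈ 1.1536e-6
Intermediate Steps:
H(S, l) = -118 (H(S, l) = 7 - 1*5³ = 7 - 1*125 = 7 - 125 = -118)
f(K) = -118/K
1/(866866 + f(-961)) = 1/(866866 - 118/(-961)) = 1/(866866 - 118*(-1/961)) = 1/(866866 + 118/961) = 1/(833058344/961) = 961/833058344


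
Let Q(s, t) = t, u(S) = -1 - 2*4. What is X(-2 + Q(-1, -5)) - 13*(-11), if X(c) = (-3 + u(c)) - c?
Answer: 138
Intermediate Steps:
u(S) = -9 (u(S) = -1 - 8 = -9)
X(c) = -12 - c (X(c) = (-3 - 9) - c = -12 - c)
X(-2 + Q(-1, -5)) - 13*(-11) = (-12 - (-2 - 5)) - 13*(-11) = (-12 - 1*(-7)) + 143 = (-12 + 7) + 143 = -5 + 143 = 138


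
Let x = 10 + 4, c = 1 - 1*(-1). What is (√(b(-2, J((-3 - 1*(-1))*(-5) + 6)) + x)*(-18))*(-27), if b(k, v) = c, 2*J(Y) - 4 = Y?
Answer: 1944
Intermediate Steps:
J(Y) = 2 + Y/2
c = 2 (c = 1 + 1 = 2)
b(k, v) = 2
x = 14
(√(b(-2, J((-3 - 1*(-1))*(-5) + 6)) + x)*(-18))*(-27) = (√(2 + 14)*(-18))*(-27) = (√16*(-18))*(-27) = (4*(-18))*(-27) = -72*(-27) = 1944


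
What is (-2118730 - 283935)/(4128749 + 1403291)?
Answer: -480533/1106408 ≈ -0.43432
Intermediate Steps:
(-2118730 - 283935)/(4128749 + 1403291) = -2402665/5532040 = -2402665*1/5532040 = -480533/1106408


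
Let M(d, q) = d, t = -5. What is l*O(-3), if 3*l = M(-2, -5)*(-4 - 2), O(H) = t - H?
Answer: -8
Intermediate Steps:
O(H) = -5 - H
l = 4 (l = (-2*(-4 - 2))/3 = (-2*(-6))/3 = (⅓)*12 = 4)
l*O(-3) = 4*(-5 - 1*(-3)) = 4*(-5 + 3) = 4*(-2) = -8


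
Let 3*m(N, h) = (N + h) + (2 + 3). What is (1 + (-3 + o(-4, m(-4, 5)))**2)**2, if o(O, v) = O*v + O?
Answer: 51076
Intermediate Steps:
m(N, h) = 5/3 + N/3 + h/3 (m(N, h) = ((N + h) + (2 + 3))/3 = ((N + h) + 5)/3 = (5 + N + h)/3 = 5/3 + N/3 + h/3)
o(O, v) = O + O*v
(1 + (-3 + o(-4, m(-4, 5)))**2)**2 = (1 + (-3 - 4*(1 + (5/3 + (1/3)*(-4) + (1/3)*5)))**2)**2 = (1 + (-3 - 4*(1 + (5/3 - 4/3 + 5/3)))**2)**2 = (1 + (-3 - 4*(1 + 2))**2)**2 = (1 + (-3 - 4*3)**2)**2 = (1 + (-3 - 12)**2)**2 = (1 + (-15)**2)**2 = (1 + 225)**2 = 226**2 = 51076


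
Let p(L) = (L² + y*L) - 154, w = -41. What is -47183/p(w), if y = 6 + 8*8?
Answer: 47183/1343 ≈ 35.133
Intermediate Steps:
y = 70 (y = 6 + 64 = 70)
p(L) = -154 + L² + 70*L (p(L) = (L² + 70*L) - 154 = -154 + L² + 70*L)
-47183/p(w) = -47183/(-154 + (-41)² + 70*(-41)) = -47183/(-154 + 1681 - 2870) = -47183/(-1343) = -47183*(-1/1343) = 47183/1343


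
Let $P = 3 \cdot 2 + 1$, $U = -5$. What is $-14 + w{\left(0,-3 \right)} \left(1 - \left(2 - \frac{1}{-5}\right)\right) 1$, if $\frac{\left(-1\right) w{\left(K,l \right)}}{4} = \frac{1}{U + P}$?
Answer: $- \frac{58}{5} \approx -11.6$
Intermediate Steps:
$P = 7$ ($P = 6 + 1 = 7$)
$w{\left(K,l \right)} = -2$ ($w{\left(K,l \right)} = - \frac{4}{-5 + 7} = - \frac{4}{2} = \left(-4\right) \frac{1}{2} = -2$)
$-14 + w{\left(0,-3 \right)} \left(1 - \left(2 - \frac{1}{-5}\right)\right) 1 = -14 - 2 \left(1 - \left(2 - \frac{1}{-5}\right)\right) 1 = -14 - 2 \left(1 - \frac{11}{5}\right) 1 = -14 - 2 \left(\left(- \frac{6}{5}\right) 1\right) = -14 - - \frac{12}{5} = -14 + \frac{12}{5} = - \frac{58}{5}$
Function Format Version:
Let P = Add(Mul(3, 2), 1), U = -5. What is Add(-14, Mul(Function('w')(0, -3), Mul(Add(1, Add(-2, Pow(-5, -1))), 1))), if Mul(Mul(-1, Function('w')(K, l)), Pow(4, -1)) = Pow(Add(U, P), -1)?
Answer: Rational(-58, 5) ≈ -11.600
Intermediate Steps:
P = 7 (P = Add(6, 1) = 7)
Function('w')(K, l) = -2 (Function('w')(K, l) = Mul(-4, Pow(Add(-5, 7), -1)) = Mul(-4, Pow(2, -1)) = Mul(-4, Rational(1, 2)) = -2)
Add(-14, Mul(Function('w')(0, -3), Mul(Add(1, Add(-2, Pow(-5, -1))), 1))) = Add(-14, Mul(-2, Mul(Add(1, Add(-2, Pow(-5, -1))), 1))) = Add(-14, Mul(-2, Mul(Add(1, Add(-2, Rational(-1, 5))), 1))) = Add(-14, Mul(-2, Mul(Add(1, Rational(-11, 5)), 1))) = Add(-14, Mul(-2, Mul(Rational(-6, 5), 1))) = Add(-14, Mul(-2, Rational(-6, 5))) = Add(-14, Rational(12, 5)) = Rational(-58, 5)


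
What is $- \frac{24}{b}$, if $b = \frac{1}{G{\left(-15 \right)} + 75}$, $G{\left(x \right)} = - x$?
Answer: $-2160$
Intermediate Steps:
$b = \frac{1}{90}$ ($b = \frac{1}{\left(-1\right) \left(-15\right) + 75} = \frac{1}{15 + 75} = \frac{1}{90} \approx 0.011111$)
$- \frac{24}{b} = - 24 \frac{1}{\frac{1}{90}} = \left(-24\right) 90 = -2160$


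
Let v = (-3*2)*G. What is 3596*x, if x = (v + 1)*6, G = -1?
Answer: 151032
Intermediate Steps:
v = 6 (v = -3*2*(-1) = -6*(-1) = 6)
x = 42 (x = (6 + 1)*6 = 7*6 = 42)
3596*x = 3596*42 = 151032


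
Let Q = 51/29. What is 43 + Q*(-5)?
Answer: 992/29 ≈ 34.207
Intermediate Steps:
Q = 51/29 (Q = 51*(1/29) = 51/29 ≈ 1.7586)
43 + Q*(-5) = 43 + (51/29)*(-5) = 43 - 255/29 = 992/29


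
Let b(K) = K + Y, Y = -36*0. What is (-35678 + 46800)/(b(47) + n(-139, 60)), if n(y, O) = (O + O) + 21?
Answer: 5561/94 ≈ 59.160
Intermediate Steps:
Y = 0
n(y, O) = 21 + 2*O (n(y, O) = 2*O + 21 = 21 + 2*O)
b(K) = K (b(K) = K + 0 = K)
(-35678 + 46800)/(b(47) + n(-139, 60)) = (-35678 + 46800)/(47 + (21 + 2*60)) = 11122/(47 + (21 + 120)) = 11122/(47 + 141) = 11122/188 = 11122*(1/188) = 5561/94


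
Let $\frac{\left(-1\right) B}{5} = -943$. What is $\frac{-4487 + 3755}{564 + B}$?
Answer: $- \frac{732}{5279} \approx -0.13866$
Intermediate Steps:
$B = 4715$ ($B = \left(-5\right) \left(-943\right) = 4715$)
$\frac{-4487 + 3755}{564 + B} = \frac{-4487 + 3755}{564 + 4715} = - \frac{732}{5279}$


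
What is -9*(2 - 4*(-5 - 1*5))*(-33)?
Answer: 12474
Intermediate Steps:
-9*(2 - 4*(-5 - 1*5))*(-33) = -9*(2 - 4*(-5 - 5))*(-33) = -9*(2 - 4*(-10))*(-33) = -9*(2 + 40)*(-33) = -9*42*(-33) = -378*(-33) = 12474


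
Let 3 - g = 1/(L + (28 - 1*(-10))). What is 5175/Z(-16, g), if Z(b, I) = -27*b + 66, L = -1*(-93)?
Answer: 1725/166 ≈ 10.392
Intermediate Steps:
L = 93
g = 392/131 (g = 3 - 1/(93 + (28 - 1*(-10))) = 3 - 1/(93 + (28 + 10)) = 3 - 1/(93 + 38) = 3 - 1/131 = 392/131 ≈ 2.9924)
Z(b, I) = 66 - 27*b
5175/Z(-16, g) = 5175/(66 - 27*(-16)) = 5175/(66 + 432) = 5175/498 = 5175*(1/498) = 1725/166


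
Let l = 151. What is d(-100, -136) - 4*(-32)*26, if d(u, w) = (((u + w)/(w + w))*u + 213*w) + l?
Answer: -434788/17 ≈ -25576.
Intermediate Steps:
d(u, w) = 151 + 213*w + u*(u + w)/(2*w) (d(u, w) = (((u + w)/(w + w))*u + 213*w) + 151 = (((u + w)/((2*w)))*u + 213*w) + 151 = (((u + w)*(1/(2*w)))*u + 213*w) + 151 = (((u + w)/(2*w))*u + 213*w) + 151 = (u*(u + w)/(2*w) + 213*w) + 151 = (213*w + u*(u + w)/(2*w)) + 151 = 151 + 213*w + u*(u + w)/(2*w))
d(-100, -136) - 4*(-32)*26 = (1/2)*((-100)**2 - 136*(302 - 100 + 426*(-136)))/(-136) - 4*(-32)*26 = (1/2)*(-1/136)*(10000 - 136*(302 - 100 - 57936)) - (-128)*26 = (1/2)*(-1/136)*(10000 - 136*(-57734)) - 1*(-3328) = (1/2)*(-1/136)*(10000 + 7851824) + 3328 = (1/2)*(-1/136)*7861824 + 3328 = -491364/17 + 3328 = -434788/17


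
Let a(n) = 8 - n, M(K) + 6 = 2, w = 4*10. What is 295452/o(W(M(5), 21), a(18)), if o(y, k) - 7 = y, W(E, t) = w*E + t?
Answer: -24621/11 ≈ -2238.3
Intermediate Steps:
w = 40
M(K) = -4 (M(K) = -6 + 2 = -4)
W(E, t) = t + 40*E (W(E, t) = 40*E + t = t + 40*E)
o(y, k) = 7 + y
295452/o(W(M(5), 21), a(18)) = 295452/(7 + (21 + 40*(-4))) = 295452/(7 + (21 - 160)) = 295452/(7 - 139) = 295452/(-132) = 295452*(-1/132) = -24621/11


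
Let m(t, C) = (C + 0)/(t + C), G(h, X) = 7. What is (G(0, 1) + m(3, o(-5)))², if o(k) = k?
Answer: 361/4 ≈ 90.250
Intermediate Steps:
m(t, C) = C/(C + t)
(G(0, 1) + m(3, o(-5)))² = (7 - 5/(-5 + 3))² = (7 - 5/(-2))² = (7 - 5*(-½))² = (7 + 5/2)² = (19/2)² = 361/4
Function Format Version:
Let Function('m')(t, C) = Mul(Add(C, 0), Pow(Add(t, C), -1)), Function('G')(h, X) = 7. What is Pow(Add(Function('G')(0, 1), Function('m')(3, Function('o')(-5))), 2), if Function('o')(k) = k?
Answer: Rational(361, 4) ≈ 90.250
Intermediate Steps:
Function('m')(t, C) = Mul(C, Pow(Add(C, t), -1))
Pow(Add(Function('G')(0, 1), Function('m')(3, Function('o')(-5))), 2) = Pow(Add(7, Mul(-5, Pow(Add(-5, 3), -1))), 2) = Pow(Add(7, Mul(-5, Pow(-2, -1))), 2) = Pow(Add(7, Mul(-5, Rational(-1, 2))), 2) = Pow(Add(7, Rational(5, 2)), 2) = Pow(Rational(19, 2), 2) = Rational(361, 4)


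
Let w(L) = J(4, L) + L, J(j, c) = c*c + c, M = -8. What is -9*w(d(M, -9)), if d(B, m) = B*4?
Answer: -8640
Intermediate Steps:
d(B, m) = 4*B
J(j, c) = c + c**2 (J(j, c) = c**2 + c = c + c**2)
w(L) = L + L*(1 + L) (w(L) = L*(1 + L) + L = L + L*(1 + L))
-9*w(d(M, -9)) = -9*4*(-8)*(2 + 4*(-8)) = -(-288)*(2 - 32) = -(-288)*(-30) = -9*960 = -8640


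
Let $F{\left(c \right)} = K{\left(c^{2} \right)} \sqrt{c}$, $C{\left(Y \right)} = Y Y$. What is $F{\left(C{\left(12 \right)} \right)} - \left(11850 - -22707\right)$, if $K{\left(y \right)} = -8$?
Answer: $-34653$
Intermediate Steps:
$C{\left(Y \right)} = Y^{2}$
$F{\left(c \right)} = - 8 \sqrt{c}$
$F{\left(C{\left(12 \right)} \right)} - \left(11850 - -22707\right) = - 8 \sqrt{12^{2}} - \left(11850 - -22707\right) = - 8 \sqrt{144} - \left(11850 + 22707\right) = \left(-8\right) 12 - 34557 = -96 - 34557 = -34653$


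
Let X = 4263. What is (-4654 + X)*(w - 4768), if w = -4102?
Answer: 3468170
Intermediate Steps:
(-4654 + X)*(w - 4768) = (-4654 + 4263)*(-4102 - 4768) = -391*(-8870) = 3468170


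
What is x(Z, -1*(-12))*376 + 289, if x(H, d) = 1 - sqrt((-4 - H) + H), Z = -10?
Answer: 665 - 752*I ≈ 665.0 - 752.0*I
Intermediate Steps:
x(H, d) = 1 - 2*I (x(H, d) = 1 - sqrt(-4) = 1 - 2*I)
x(Z, -1*(-12))*376 + 289 = (1 - 2*I)*376 + 289 = (376 - 752*I) + 289 = 665 - 752*I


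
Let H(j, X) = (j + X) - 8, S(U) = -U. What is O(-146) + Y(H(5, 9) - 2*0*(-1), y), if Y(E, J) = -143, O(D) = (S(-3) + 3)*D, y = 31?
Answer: -1019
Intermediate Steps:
O(D) = 6*D (O(D) = (-1*(-3) + 3)*D = (3 + 3)*D = 6*D)
H(j, X) = -8 + X + j (H(j, X) = (X + j) - 8 = -8 + X + j)
O(-146) + Y(H(5, 9) - 2*0*(-1), y) = 6*(-146) - 143 = -876 - 143 = -1019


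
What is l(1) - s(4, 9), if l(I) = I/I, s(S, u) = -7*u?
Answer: 64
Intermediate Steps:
l(I) = 1
l(1) - s(4, 9) = 1 - (-7)*9 = 1 - 1*(-63) = 1 + 63 = 64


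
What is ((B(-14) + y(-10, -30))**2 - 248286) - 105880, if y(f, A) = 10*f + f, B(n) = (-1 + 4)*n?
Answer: -331062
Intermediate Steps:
B(n) = 3*n
y(f, A) = 11*f
((B(-14) + y(-10, -30))**2 - 248286) - 105880 = ((3*(-14) + 11*(-10))**2 - 248286) - 105880 = ((-42 - 110)**2 - 248286) - 105880 = ((-152)**2 - 248286) - 105880 = (23104 - 248286) - 105880 = -225182 - 105880 = -331062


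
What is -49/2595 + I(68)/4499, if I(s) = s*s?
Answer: 11778829/11674905 ≈ 1.0089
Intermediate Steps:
I(s) = s²
-49/2595 + I(68)/4499 = -49/2595 + 68²/4499 = -49*1/2595 + 4624*(1/4499) = -49/2595 + 4624/4499 = 11778829/11674905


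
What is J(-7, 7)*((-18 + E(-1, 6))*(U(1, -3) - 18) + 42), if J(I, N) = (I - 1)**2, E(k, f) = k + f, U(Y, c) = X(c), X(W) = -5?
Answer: 21824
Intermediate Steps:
U(Y, c) = -5
E(k, f) = f + k
J(I, N) = (-1 + I)**2
J(-7, 7)*((-18 + E(-1, 6))*(U(1, -3) - 18) + 42) = (-1 - 7)**2*((-18 + (6 - 1))*(-5 - 18) + 42) = (-8)**2*((-18 + 5)*(-23) + 42) = 64*(-13*(-23) + 42) = 64*(299 + 42) = 64*341 = 21824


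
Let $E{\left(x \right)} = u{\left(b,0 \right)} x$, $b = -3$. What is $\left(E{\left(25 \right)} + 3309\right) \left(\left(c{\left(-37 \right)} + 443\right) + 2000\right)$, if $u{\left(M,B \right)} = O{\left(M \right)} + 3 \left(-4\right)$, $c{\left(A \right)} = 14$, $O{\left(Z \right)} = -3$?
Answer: $7208838$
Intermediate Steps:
$u{\left(M,B \right)} = -15$ ($u{\left(M,B \right)} = -3 + 3 \left(-4\right) = -3 - 12 = -15$)
$E{\left(x \right)} = - 15 x$
$\left(E{\left(25 \right)} + 3309\right) \left(\left(c{\left(-37 \right)} + 443\right) + 2000\right) = \left(\left(-15\right) 25 + 3309\right) \left(\left(14 + 443\right) + 2000\right) = \left(-375 + 3309\right) \left(457 + 2000\right) = 2934 \cdot 2457 = 7208838$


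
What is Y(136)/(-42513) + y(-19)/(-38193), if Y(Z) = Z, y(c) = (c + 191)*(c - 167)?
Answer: 451627216/541233003 ≈ 0.83444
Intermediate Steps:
y(c) = (-167 + c)*(191 + c) (y(c) = (191 + c)*(-167 + c) = (-167 + c)*(191 + c))
Y(136)/(-42513) + y(-19)/(-38193) = 136/(-42513) + (-31897 + (-19)² + 24*(-19))/(-38193) = 136*(-1/42513) + (-31897 + 361 - 456)*(-1/38193) = -136/42513 - 31992*(-1/38193) = -136/42513 + 10664/12731 = 451627216/541233003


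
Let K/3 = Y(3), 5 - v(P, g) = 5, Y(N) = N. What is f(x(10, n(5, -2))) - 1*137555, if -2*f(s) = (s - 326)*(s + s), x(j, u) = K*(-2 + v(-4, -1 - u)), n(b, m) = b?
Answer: -143747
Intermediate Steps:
v(P, g) = 0 (v(P, g) = 5 - 1*5 = 5 - 5 = 0)
K = 9 (K = 3*3 = 9)
x(j, u) = -18 (x(j, u) = 9*(-2 + 0) = 9*(-2) = -18)
f(s) = -s*(-326 + s) (f(s) = -(s - 326)*(s + s)/2 = -(-326 + s)*2*s/2 = -s*(-326 + s))
f(x(10, n(5, -2))) - 1*137555 = -18*(326 - 1*(-18)) - 1*137555 = -18*(326 + 18) - 137555 = -18*344 - 137555 = -6192 - 137555 = -143747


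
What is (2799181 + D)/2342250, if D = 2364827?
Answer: 860668/390375 ≈ 2.2047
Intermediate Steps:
(2799181 + D)/2342250 = (2799181 + 2364827)/2342250 = 5164008*(1/2342250) = 860668/390375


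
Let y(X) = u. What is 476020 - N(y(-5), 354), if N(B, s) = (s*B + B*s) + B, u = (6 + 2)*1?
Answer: 470348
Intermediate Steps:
u = 8 (u = 8*1 = 8)
y(X) = 8
N(B, s) = B + 2*B*s (N(B, s) = (B*s + B*s) + B = 2*B*s + B = B + 2*B*s)
476020 - N(y(-5), 354) = 476020 - 8*(1 + 2*354) = 476020 - 8*(1 + 708) = 476020 - 8*709 = 476020 - 1*5672 = 476020 - 5672 = 470348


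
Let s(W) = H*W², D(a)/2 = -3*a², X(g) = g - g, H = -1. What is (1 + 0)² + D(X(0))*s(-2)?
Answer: 1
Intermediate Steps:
X(g) = 0
D(a) = -6*a² (D(a) = 2*(-3*a²) = -6*a²)
s(W) = -W²
(1 + 0)² + D(X(0))*s(-2) = (1 + 0)² + (-6*0²)*(-1*(-2)²) = 1² + (-6*0)*(-1*4) = 1 + 0*(-4) = 1 + 0 = 1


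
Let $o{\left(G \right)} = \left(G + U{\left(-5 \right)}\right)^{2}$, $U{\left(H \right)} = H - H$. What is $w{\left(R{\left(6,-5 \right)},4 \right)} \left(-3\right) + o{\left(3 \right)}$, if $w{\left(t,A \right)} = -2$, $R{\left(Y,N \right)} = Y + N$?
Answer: $15$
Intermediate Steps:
$U{\left(H \right)} = 0$
$o{\left(G \right)} = G^{2}$ ($o{\left(G \right)} = \left(G + 0\right)^{2} = G^{2}$)
$R{\left(Y,N \right)} = N + Y$
$w{\left(R{\left(6,-5 \right)},4 \right)} \left(-3\right) + o{\left(3 \right)} = \left(-2\right) \left(-3\right) + 3^{2} = 6 + 9 = 15$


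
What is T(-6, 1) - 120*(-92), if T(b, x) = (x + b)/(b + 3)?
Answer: 33125/3 ≈ 11042.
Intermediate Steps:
T(b, x) = (b + x)/(3 + b)
T(-6, 1) - 120*(-92) = (-6 + 1)/(3 - 6) - 120*(-92) = -5/(-3) + 11040 = -1/3*(-5) + 11040 = 5/3 + 11040 = 33125/3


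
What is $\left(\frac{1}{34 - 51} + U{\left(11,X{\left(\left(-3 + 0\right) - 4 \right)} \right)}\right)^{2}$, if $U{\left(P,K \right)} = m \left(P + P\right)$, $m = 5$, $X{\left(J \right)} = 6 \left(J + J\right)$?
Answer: $\frac{3493161}{289} \approx 12087.0$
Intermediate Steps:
$X{\left(J \right)} = 12 J$ ($X{\left(J \right)} = 6 \cdot 2 J = 12 J$)
$U{\left(P,K \right)} = 10 P$ ($U{\left(P,K \right)} = 5 \left(P + P\right) = 5 \cdot 2 P = 10 P$)
$\left(\frac{1}{34 - 51} + U{\left(11,X{\left(\left(-3 + 0\right) - 4 \right)} \right)}\right)^{2} = \left(\frac{1}{34 - 51} + 10 \cdot 11\right)^{2} = \left(\frac{1}{-17} + 110\right)^{2} = \left(- \frac{1}{17} + 110\right)^{2} = \left(\frac{1869}{17}\right)^{2} = \frac{3493161}{289}$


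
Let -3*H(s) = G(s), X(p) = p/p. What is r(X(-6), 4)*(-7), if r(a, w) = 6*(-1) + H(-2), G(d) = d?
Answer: 112/3 ≈ 37.333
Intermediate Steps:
X(p) = 1
H(s) = -s/3
r(a, w) = -16/3 (r(a, w) = 6*(-1) - 1/3*(-2) = -6 + 2/3 = -16/3)
r(X(-6), 4)*(-7) = -16/3*(-7) = 112/3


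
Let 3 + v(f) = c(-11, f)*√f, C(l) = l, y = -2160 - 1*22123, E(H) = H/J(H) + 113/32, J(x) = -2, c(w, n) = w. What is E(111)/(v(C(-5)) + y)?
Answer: 20193809/9436966416 - 18293*I*√5/18873932832 ≈ 0.0021399 - 2.1672e-6*I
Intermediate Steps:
E(H) = 113/32 - H/2 (E(H) = H/(-2) + 113/32 = H*(-½) + 113*(1/32) = -H/2 + 113/32 = 113/32 - H/2)
y = -24283 (y = -2160 - 22123 = -24283)
v(f) = -3 - 11*√f
E(111)/(v(C(-5)) + y) = (113/32 - ½*111)/((-3 - 11*I*√5) - 24283) = (113/32 - 111/2)/((-3 - 11*I*√5) - 24283) = -1663/(32*((-3 - 11*I*√5) - 24283)) = -1663/(32*(-24286 - 11*I*√5))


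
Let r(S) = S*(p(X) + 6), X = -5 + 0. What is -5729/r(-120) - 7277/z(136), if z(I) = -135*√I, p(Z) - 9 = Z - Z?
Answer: 5729/1800 + 7277*√34/9180 ≈ 7.8050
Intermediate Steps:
X = -5
p(Z) = 9 (p(Z) = 9 + (Z - Z) = 9 + 0 = 9)
r(S) = 15*S (r(S) = S*(9 + 6) = S*15 = 15*S)
-5729/r(-120) - 7277/z(136) = -5729/(15*(-120)) - 7277*(-√34/9180) = -5729/(-1800) - 7277*(-√34/9180) = -5729*(-1/1800) - 7277*(-√34/9180) = 5729/1800 - (-7277)*√34/9180 = 5729/1800 + 7277*√34/9180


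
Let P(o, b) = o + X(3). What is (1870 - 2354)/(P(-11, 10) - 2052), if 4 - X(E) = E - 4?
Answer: 242/1029 ≈ 0.23518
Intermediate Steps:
X(E) = 8 - E (X(E) = 4 - (E - 4) = 4 - (-4 + E) = 4 + (4 - E) = 8 - E)
P(o, b) = 5 + o (P(o, b) = o + (8 - 1*3) = o + (8 - 3) = o + 5 = 5 + o)
(1870 - 2354)/(P(-11, 10) - 2052) = (1870 - 2354)/((5 - 11) - 2052) = -484/(-6 - 2052) = -484/(-2058) = -484*(-1/2058) = 242/1029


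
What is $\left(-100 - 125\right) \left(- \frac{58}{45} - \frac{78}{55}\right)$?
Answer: $\frac{6700}{11} \approx 609.09$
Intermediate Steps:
$\left(-100 - 125\right) \left(- \frac{58}{45} - \frac{78}{55}\right) = - 225 \left(\left(-58\right) \frac{1}{45} - \frac{78}{55}\right) = - 225 \left(- \frac{58}{45} - \frac{78}{55}\right) = \left(-225\right) \left(- \frac{268}{99}\right) = \frac{6700}{11}$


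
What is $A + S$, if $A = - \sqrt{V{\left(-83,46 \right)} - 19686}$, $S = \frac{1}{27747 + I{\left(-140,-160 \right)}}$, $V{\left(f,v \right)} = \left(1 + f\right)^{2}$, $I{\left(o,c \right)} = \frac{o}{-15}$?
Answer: $\frac{3}{83269} - i \sqrt{12962} \approx 3.6028 \cdot 10^{-5} - 113.85 i$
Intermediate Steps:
$I{\left(o,c \right)} = - \frac{o}{15}$ ($I{\left(o,c \right)} = o \left(- \frac{1}{15}\right) = - \frac{o}{15}$)
$S = \frac{3}{83269}$ ($S = \frac{1}{27747 - - \frac{28}{3}} = \frac{1}{27747 + \frac{28}{3}} = \frac{1}{\frac{83269}{3}} = \frac{3}{83269} \approx 3.6028 \cdot 10^{-5}$)
$A = - i \sqrt{12962}$ ($A = - \sqrt{\left(1 - 83\right)^{2} - 19686} = - \sqrt{\left(-82\right)^{2} - 19686} = - \sqrt{6724 - 19686} = - \sqrt{-12962} = - i \sqrt{12962} \approx - 113.85 i$)
$A + S = - i \sqrt{12962} + \frac{3}{83269} = \frac{3}{83269} - i \sqrt{12962}$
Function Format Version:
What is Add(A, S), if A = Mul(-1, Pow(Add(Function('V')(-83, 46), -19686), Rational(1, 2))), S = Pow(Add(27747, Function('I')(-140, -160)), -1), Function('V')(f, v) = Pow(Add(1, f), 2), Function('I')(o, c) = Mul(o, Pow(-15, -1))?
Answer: Add(Rational(3, 83269), Mul(-1, I, Pow(12962, Rational(1, 2)))) ≈ Add(3.6028e-5, Mul(-113.85, I))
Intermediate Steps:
Function('I')(o, c) = Mul(Rational(-1, 15), o) (Function('I')(o, c) = Mul(o, Rational(-1, 15)) = Mul(Rational(-1, 15), o))
S = Rational(3, 83269) (S = Pow(Add(27747, Mul(Rational(-1, 15), -140)), -1) = Pow(Add(27747, Rational(28, 3)), -1) = Pow(Rational(83269, 3), -1) = Rational(3, 83269) ≈ 3.6028e-5)
A = Mul(-1, I, Pow(12962, Rational(1, 2))) (A = Mul(-1, Pow(Add(Pow(Add(1, -83), 2), -19686), Rational(1, 2))) = Mul(-1, Pow(Add(Pow(-82, 2), -19686), Rational(1, 2))) = Mul(-1, Pow(Add(6724, -19686), Rational(1, 2))) = Mul(-1, Pow(-12962, Rational(1, 2))) = Mul(-1, Mul(I, Pow(12962, Rational(1, 2)))) = Mul(-1, I, Pow(12962, Rational(1, 2))) ≈ Mul(-113.85, I))
Add(A, S) = Add(Mul(-1, I, Pow(12962, Rational(1, 2))), Rational(3, 83269)) = Add(Rational(3, 83269), Mul(-1, I, Pow(12962, Rational(1, 2))))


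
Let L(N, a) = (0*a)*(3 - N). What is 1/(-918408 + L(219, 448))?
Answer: -1/918408 ≈ -1.0888e-6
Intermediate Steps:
L(N, a) = 0 (L(N, a) = 0*(3 - N) = 0)
1/(-918408 + L(219, 448)) = 1/(-918408 + 0) = 1/(-918408) = -1/918408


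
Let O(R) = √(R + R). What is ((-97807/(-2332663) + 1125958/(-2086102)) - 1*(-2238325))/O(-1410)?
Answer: -23174625840481763*I*√705/14598518848878 ≈ -42150.0*I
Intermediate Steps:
O(R) = √2*√R (O(R) = √(2*R) = √2*√R)
((-97807/(-2332663) + 1125958/(-2086102)) - 1*(-2238325))/O(-1410) = ((-97807/(-2332663) + 1125958/(-2086102)) - 1*(-2238325))/((√2*√(-1410))) = ((-97807*(-1/2332663) + 1125958*(-1/2086102)) + 2238325)/((√2*(I*√1410))) = ((97807/2332663 - 562979/1043051) + 2238325)/((2*I*√705)) = (-1211222593920/2433086474813 + 2238325)*(-I*√705/1410) = 5446037072513214305*(-I*√705/1410)/2433086474813 = -23174625840481763*I*√705/14598518848878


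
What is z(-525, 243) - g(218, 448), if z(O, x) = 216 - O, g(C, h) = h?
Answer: 293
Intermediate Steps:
z(-525, 243) - g(218, 448) = (216 - 1*(-525)) - 1*448 = (216 + 525) - 448 = 741 - 448 = 293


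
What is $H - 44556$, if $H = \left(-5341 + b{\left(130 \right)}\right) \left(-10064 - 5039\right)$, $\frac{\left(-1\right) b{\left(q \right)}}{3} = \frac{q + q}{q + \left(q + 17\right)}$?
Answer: $\frac{22343677399}{277} \approx 8.0663 \cdot 10^{7}$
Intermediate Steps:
$b{\left(q \right)} = - \frac{6 q}{17 + 2 q}$ ($b{\left(q \right)} = - 3 \frac{q + q}{q + \left(q + 17\right)} = - 3 \frac{2 q}{q + \left(17 + q\right)} = - 3 \frac{2 q}{17 + 2 q} = - \frac{6 q}{17 + 2 q}$)
$H = \frac{22356019411}{277}$ ($H = \left(-5341 - \frac{780}{17 + 2 \cdot 130}\right) \left(-10064 - 5039\right) = \left(-5341 - \frac{780}{17 + 260}\right) \left(-15103\right) = \left(-5341 - \frac{780}{277}\right) \left(-15103\right) = \left(- \frac{1480237}{277}\right) \left(-15103\right) = \frac{22356019411}{277} \approx 8.0708 \cdot 10^{7}$)
$H - 44556 = \frac{22356019411}{277} - 44556 = \frac{22343677399}{277}$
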